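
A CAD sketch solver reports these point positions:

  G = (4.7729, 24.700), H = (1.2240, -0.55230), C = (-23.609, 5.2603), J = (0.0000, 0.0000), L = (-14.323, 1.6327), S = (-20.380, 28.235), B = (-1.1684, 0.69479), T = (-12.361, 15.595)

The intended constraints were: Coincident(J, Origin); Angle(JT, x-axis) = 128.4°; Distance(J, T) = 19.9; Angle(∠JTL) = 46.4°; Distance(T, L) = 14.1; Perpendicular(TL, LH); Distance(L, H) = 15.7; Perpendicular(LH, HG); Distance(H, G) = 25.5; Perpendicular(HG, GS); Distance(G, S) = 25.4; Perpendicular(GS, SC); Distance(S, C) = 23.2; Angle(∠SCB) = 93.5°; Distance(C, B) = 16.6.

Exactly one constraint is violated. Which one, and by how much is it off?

Distance(C, B) = 16.6 — off by 6.30.

J = (0.00, 0.00) ✓; JT at 128.4° ✓; |JT| = 19.90 ✓; ∠JTL = 46.40° ✓; |TL| = 14.10 ✓; ∠(TL, LH) = 90.00° ✓; |LH| = 15.70 ✓; ∠(LH, HG) = 90.00° ✓; |HG| = 25.50 ✓; ∠(HG, GS) = 90.00° ✓; |GS| = 25.40 ✓; ∠(GS, SC) = 90.00° ✓; |SC| = 23.20 ✓; ∠SCB = 93.50° ✓; |CB| = 22.90 ✗.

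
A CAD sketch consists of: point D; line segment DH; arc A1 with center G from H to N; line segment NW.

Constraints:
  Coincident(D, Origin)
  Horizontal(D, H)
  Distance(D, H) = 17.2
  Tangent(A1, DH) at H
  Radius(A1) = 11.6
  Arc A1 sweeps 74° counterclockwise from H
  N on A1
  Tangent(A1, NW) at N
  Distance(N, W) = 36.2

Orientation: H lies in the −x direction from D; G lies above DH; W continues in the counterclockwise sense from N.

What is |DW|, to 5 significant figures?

43.379

On A1, H sits at bearing -90° from G; a 74° counterclockwise sweep puts N at bearing -16°, so N = G + 11.6·(cos -16°, sin -16°) = (-6.0494, 8.4026). Since A1 is tangent to NW there, GN ⟂ NW, so NW runs along (−sin -16°, cos -16°); with |NW| = 36.2, W = (3.9287, 43.200). Then |DW| = |W − D| = 43.379.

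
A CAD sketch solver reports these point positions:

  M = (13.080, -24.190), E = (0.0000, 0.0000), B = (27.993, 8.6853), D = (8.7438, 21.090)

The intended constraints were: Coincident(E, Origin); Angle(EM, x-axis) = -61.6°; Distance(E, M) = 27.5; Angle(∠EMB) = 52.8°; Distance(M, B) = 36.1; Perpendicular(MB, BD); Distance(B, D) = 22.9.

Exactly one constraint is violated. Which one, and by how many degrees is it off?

Perpendicular(MB, BD) — off by 8.40°.

E = (0.00, 0.00) ✓; EM at -61.60° ✓; |EM| = 27.50 ✓; ∠EMB = 52.80° ✓; |MB| = 36.10 ✓; ∠(MB, BD) = 81.60° ✗; |BD| = 22.90 ✓.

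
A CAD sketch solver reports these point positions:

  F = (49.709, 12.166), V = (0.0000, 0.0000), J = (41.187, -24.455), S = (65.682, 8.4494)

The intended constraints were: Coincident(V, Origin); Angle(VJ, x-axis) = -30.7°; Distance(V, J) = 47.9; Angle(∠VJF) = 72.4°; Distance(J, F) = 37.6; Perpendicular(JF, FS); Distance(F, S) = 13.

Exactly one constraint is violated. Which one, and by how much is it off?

Distance(F, S) = 13 — off by 3.40.

V = (0.00, 0.00) ✓; VJ at -30.70° ✓; |VJ| = 47.90 ✓; ∠VJF = 72.40° ✓; |JF| = 37.60 ✓; ∠(JF, FS) = 90.00° ✓; |FS| = 16.40 ✗.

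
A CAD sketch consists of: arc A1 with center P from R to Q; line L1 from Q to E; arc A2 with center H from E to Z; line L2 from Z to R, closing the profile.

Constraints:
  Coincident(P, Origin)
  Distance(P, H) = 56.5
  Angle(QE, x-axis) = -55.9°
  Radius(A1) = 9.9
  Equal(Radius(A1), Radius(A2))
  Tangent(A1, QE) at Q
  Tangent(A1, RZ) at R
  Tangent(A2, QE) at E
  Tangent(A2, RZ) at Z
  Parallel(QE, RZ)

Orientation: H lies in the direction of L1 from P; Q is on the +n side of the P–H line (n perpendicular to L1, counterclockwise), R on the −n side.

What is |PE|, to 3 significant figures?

57.4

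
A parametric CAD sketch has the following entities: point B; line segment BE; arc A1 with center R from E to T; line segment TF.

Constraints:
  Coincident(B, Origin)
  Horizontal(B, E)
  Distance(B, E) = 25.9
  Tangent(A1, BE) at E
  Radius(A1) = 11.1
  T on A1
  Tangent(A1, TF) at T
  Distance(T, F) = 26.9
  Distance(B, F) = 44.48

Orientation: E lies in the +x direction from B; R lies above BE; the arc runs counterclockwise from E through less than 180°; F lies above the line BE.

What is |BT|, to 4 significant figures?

39.14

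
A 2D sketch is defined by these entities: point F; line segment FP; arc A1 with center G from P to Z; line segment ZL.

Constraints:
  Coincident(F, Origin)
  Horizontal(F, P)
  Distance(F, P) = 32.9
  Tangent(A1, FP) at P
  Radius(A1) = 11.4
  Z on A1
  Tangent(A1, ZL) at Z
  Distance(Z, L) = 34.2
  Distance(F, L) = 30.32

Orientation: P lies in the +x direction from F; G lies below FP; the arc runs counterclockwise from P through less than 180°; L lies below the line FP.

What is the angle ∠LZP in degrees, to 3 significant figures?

155°

Checks: |GZ| = 11.40 ✓; ∠(GZ, ZL) = 90.00° ✓; |ZL| = 34.20 ✓; |FL| = 30.32 ✓.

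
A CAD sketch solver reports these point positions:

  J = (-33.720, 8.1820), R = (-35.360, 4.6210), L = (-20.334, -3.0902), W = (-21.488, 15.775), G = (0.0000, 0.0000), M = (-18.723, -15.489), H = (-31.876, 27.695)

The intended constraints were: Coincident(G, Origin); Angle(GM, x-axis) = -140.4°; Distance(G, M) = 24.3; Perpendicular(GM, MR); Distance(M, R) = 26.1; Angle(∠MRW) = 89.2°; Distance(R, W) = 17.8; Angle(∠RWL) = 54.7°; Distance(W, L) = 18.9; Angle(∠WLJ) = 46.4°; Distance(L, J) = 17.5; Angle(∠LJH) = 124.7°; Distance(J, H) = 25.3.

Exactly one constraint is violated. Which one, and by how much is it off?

Distance(J, H) = 25.3 — off by 5.70.

G = (0.00, 0.00) ✓; GM at -140.4° ✓; |GM| = 24.30 ✓; ∠(GM, MR) = 90.00° ✓; |MR| = 26.10 ✓; ∠MRW = 89.20° ✓; |RW| = 17.80 ✓; ∠RWL = 54.70° ✓; |WL| = 18.90 ✓; ∠WLJ = 46.40° ✓; |LJ| = 17.50 ✓; ∠LJH = 124.7° ✓; |JH| = 19.60 ✗.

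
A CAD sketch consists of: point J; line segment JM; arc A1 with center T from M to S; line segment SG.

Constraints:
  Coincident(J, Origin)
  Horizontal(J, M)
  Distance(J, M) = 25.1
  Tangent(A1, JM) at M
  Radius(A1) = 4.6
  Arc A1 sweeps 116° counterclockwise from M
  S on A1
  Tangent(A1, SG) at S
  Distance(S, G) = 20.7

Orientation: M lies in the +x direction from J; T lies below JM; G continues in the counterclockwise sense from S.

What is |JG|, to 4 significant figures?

39.22

J is at the origin; J and M share the same y with |JM| = 25.1 and M on the +x side, so M = (25.10, 0.000). A1 meets JM tangentially, so TM is at right angles to JM, so T = M + (0, -4.6) = (25.10, -4.600). On A1, M sits at bearing 90° from T; a 116° counterclockwise sweep puts S at bearing 206°, so S = T + 4.6·(cos 206°, sin 206°) = (20.97, -6.617). The tangent condition forces TS to be normal to SG, so SG runs along (−sin 206°, cos 206°); with |SG| = 20.7, G = (30.04, -25.22). Then |JG| = |G − J| = 39.22.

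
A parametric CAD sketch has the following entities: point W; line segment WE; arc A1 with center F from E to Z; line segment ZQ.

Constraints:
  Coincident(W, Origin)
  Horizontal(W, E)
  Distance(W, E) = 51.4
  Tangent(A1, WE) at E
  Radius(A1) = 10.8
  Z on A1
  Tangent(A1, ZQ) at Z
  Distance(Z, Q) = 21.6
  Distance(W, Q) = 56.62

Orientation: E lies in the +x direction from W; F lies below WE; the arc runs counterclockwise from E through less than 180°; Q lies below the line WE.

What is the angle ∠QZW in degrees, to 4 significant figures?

119.3°

Checks: |FZ| = 10.80 ✓; ∠(FZ, ZQ) = 90.00° ✓; |ZQ| = 21.60 ✓; |WQ| = 56.62 ✓.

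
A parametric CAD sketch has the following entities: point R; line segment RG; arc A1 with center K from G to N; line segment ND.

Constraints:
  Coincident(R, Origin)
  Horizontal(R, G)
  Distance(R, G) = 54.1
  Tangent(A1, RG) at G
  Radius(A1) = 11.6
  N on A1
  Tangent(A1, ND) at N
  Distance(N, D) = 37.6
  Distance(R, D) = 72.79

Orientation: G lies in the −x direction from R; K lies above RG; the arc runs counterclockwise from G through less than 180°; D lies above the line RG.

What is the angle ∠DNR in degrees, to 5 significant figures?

122.76°

R is at the origin; RG is horizontal with |RG| = 54.1 and G on the −x side, so G = (-54.100, 0.0000). Tangency of A1 to RG means the radius KG is perpendicular to RG, so K = G + (0, 11.6) = (-54.100, 11.600). Since KN ⟂ ND (tangency), |KD| = √(11.6² + 37.6²) = 39.349 regardless of where N sits on A1. So D lies on both circle(R, 72.79) and circle(K, 39.349); the above-RG intersection is D = (-52.040, 50.895). N is the foot of the tangent from D: N = (-42.852, 14.435).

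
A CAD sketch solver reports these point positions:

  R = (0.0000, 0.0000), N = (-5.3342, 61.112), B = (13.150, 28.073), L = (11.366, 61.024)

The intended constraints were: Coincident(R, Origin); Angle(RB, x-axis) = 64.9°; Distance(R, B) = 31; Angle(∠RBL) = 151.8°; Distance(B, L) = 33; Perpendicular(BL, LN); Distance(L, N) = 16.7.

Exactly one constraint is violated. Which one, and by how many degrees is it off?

Perpendicular(BL, LN) — off by 3.40°.

R = (0.00, 0.00) ✓; RB at 64.90° ✓; |RB| = 31.00 ✓; ∠RBL = 151.8° ✓; |BL| = 33.00 ✓; ∠(BL, LN) = 86.60° ✗; |LN| = 16.70 ✓.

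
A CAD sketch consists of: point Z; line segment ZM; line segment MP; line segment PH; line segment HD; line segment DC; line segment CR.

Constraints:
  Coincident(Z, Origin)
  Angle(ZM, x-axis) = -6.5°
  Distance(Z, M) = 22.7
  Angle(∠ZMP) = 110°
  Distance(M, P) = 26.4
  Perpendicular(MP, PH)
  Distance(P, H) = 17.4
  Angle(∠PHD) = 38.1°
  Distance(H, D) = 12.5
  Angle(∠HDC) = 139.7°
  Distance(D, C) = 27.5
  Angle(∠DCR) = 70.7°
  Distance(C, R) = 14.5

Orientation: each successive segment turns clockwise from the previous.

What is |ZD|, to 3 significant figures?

29.8

Z is at the origin; ZM runs at -6.5° with length 22.7, so M = (22.6, -2.57). ∠ZMP = 110.0° gives MP at -76.5° from the x-axis; with |MP| = 26.4, P = (28.7, -28.2). MP ⟂ PH, so PH runs at -166°; with |PH| = 17.4, H = (11.8, -32.3). ∠PHD = 38.1° gives HD at 51.6° from the x-axis; with |HD| = 12.5, D = (19.6, -22.5). Then |ZD| = |D − Z| = 29.8.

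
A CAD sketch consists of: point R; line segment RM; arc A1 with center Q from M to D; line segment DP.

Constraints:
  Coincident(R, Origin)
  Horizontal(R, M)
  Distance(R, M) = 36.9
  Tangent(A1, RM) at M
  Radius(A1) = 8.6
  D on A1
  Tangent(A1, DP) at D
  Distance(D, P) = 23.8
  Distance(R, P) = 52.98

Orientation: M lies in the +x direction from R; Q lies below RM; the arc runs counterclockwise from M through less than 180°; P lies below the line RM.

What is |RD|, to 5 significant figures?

32.052

R is at the origin; RM is horizontal with |RM| = 36.9 and M on the +x side, so M = (36.900, 0.0000). The tangent condition forces QM to be normal to RM, so Q = M + (0, -8.6) = (36.900, -8.6000). Since QD ⟂ DP (tangency), |QP| = √(8.6² + 23.8²) = 25.306 regardless of where D sits on A1. So P lies on both circle(R, 52.98) and circle(Q, 25.306); the below-RM intersection is P = (40.983, -33.575). D is the foot of the tangent from P: D = (29.389, -12.789).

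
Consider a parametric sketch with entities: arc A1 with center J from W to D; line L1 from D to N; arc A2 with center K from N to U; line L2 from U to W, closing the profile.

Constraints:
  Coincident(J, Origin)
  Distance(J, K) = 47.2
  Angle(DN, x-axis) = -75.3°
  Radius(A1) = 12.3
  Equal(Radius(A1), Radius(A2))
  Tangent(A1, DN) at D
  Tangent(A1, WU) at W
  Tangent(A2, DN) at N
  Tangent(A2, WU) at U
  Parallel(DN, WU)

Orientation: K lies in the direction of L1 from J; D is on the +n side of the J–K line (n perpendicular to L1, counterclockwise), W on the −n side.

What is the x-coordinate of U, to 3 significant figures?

0.0800

The slot axis is L1's direction at -75.3°, so u = (cos -75.3°, sin -75.3°) = (0.254, -0.967) and n = (−sin -75.3°, cos -75.3°) = (0.967, 0.254). J is at the origin and K lies 47.2 along u from J, so K = 47.2·u = (12.0, -45.7). Tangency of A1 to both parallel lines with radius 12.3 puts D and W at J ± 12.3·n: D = (11.9, 3.12), W = (-11.9, -3.12). Equal radii place N and U the same way about K: N = K + 12.3·n = (23.9, -42.5), U = K − 12.3·n = (0.0800, -48.8). So U.x = 0.0800.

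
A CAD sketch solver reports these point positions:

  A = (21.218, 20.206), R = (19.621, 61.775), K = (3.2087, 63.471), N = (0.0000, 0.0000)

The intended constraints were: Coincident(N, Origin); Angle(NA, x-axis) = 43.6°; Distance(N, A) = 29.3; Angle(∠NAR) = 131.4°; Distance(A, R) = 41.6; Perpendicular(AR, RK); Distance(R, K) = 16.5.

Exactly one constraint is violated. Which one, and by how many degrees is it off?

Perpendicular(AR, RK) — off by 8.10°.

N = (0.00, 0.00) ✓; NA at 43.60° ✓; |NA| = 29.30 ✓; ∠NAR = 131.4° ✓; |AR| = 41.60 ✓; ∠(AR, RK) = 81.90° ✗; |RK| = 16.50 ✓.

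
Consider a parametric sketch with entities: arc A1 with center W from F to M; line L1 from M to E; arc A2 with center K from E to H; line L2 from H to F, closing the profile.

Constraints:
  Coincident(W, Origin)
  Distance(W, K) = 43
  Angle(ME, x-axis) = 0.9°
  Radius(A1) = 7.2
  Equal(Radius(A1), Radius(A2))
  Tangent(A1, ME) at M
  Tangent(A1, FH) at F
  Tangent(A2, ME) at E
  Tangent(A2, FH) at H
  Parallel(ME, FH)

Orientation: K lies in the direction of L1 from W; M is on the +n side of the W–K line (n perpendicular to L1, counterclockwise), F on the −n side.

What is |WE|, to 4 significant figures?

43.60

Tangency of A1 to both parallel lines with radius 7.2 puts M and F at W ± 7.2·n: M = (-0.1131, 7.199), F = (0.1131, -7.199). Equal radii place E and H the same way about K: E = K + 7.2·n = (42.88, 7.875), H = K − 7.2·n = (43.11, -6.524). Then |WE| = |E − W| = 43.60.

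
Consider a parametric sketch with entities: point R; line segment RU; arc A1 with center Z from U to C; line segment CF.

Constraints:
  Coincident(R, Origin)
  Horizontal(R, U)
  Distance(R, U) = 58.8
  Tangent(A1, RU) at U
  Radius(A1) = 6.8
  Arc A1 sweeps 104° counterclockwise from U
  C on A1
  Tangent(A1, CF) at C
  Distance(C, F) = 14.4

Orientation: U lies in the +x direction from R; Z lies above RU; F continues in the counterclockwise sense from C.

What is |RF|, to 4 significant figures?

65.85

On A1, U sits at bearing -90° from Z; a 104° counterclockwise sweep puts C at bearing 14°, so C = Z + 6.8·(cos 14°, sin 14°) = (65.40, 8.445). Tangency of A1 to CF means the radius ZC is perpendicular to CF, so CF runs along (−sin 14°, cos 14°); with |CF| = 14.4, F = (61.91, 22.42). Then |RF| = |F − R| = 65.85.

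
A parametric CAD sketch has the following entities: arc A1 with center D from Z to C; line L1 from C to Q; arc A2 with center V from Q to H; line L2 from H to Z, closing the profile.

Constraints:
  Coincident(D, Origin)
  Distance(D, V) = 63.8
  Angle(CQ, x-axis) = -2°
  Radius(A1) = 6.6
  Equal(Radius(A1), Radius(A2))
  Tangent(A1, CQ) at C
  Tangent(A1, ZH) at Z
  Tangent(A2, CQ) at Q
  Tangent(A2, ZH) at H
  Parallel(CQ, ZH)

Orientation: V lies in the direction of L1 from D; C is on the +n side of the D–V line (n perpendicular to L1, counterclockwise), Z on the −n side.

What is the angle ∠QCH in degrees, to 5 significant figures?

11.689°

Tangency of A1 to both parallel lines with radius 6.6 puts C and Z at D ± 6.6·n: C = (0.23034, 6.5960), Z = (-0.23034, -6.5960). Equal radii place Q and H the same way about V: Q = V + 6.6·n = (63.991, 4.3694), H = V − 6.6·n = (63.531, -8.8226). Then cos ∠QCH = CQ·CH / (|CQ||CH|), giving 11.689°.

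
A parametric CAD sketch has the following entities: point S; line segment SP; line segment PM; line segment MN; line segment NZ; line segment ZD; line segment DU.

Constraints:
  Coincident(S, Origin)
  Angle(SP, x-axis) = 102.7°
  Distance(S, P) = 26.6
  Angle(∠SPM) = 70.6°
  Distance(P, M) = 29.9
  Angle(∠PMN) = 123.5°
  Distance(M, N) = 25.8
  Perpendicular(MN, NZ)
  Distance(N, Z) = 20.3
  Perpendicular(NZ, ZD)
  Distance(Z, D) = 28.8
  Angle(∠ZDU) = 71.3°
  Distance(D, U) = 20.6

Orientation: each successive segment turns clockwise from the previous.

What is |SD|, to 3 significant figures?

16.6

S is at the origin; SP runs at 102.7° with length 26.6, so P = (-5.85, 25.9). ∠SPM = 70.6° gives PM at -6.70° from the x-axis; with |PM| = 29.9, M = (23.8, 22.5). ∠PMN = 123.5° gives MN at -63.2° from the x-axis; with |MN| = 25.8, N = (35.5, -0.568). MN is perpendicular to NZ, so NZ runs at -153°; with |NZ| = 20.3, Z = (17.4, -9.72). The perpendicularity gives ZD at right angles to NZ, so ZD runs at 117°; with |ZD| = 28.8, D = (4.38, 16.0). Then |SD| = |D − S| = 16.6.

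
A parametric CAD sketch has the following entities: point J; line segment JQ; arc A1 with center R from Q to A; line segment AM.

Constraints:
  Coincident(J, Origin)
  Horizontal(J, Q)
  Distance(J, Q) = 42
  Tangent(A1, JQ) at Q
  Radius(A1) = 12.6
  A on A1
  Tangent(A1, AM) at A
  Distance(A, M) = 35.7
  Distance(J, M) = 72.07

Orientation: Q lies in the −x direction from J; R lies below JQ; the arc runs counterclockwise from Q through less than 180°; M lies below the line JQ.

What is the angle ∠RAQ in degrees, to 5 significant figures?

43.738°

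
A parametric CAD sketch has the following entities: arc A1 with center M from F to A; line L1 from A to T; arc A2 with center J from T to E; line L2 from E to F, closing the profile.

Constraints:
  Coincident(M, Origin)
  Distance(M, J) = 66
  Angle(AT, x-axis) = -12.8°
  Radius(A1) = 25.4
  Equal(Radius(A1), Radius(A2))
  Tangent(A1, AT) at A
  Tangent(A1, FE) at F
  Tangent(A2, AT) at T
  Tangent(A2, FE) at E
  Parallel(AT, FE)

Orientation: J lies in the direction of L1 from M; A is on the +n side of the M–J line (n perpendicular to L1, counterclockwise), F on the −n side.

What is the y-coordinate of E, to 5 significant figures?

-39.391

The slot axis is L1's direction at -12.8°, so u = (cos -12.8°, sin -12.8°) = (0.97515, -0.22155) and n = (−sin -12.8°, cos -12.8°) = (0.22155, 0.97515). M is at the origin and J lies 66.0 along u from M, so J = 66.0·u = (64.360, -14.622). Tangency of A1 to both parallel lines with radius 25.4 puts A and F at M ± 25.4·n: A = (5.6273, 24.769), F = (-5.6273, -24.769). Equal radii place T and E the same way about J: T = J + 25.4·n = (69.987, 10.147), E = J − 25.4·n = (58.733, -39.391). So E.y = -39.391.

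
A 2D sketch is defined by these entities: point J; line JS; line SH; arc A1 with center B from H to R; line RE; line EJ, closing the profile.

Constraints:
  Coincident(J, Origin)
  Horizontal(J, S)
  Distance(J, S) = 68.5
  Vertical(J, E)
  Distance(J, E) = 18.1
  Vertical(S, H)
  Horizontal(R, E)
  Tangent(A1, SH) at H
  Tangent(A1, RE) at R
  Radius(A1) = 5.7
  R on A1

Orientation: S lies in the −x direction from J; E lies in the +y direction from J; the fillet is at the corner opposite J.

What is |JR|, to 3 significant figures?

65.4

J is at the origin; J and S share the same y with |JS| = 68.5 and S on the −x side, so S = (-68.5, 0.00). J and E share the same x with |JE| = 18.1 and E on the +y side, so E = (0.00, 18.1). The virtual corner opposite J is at (-68.5, 18.1). The tangent condition forces BH to be normal to SH and the tangent condition forces BR to be normal to RE, with radius 5.7, so the center B sits 5.7 in from both sides at B = (-62.8, 12.4). That places the tangent points at H = (-68.5, 12.4) on SH and R = (-62.8, 18.1) on RE. Then |JR| = |R − J| = 65.4.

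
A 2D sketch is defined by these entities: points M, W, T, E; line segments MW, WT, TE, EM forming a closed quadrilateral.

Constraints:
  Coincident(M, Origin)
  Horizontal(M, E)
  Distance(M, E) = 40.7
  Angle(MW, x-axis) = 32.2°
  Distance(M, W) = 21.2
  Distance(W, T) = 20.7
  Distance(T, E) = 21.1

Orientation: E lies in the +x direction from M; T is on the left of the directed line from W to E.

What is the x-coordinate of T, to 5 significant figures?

36.402

M is at the origin; M and E share the same y with |ME| = 40.7 and E in +x, so E = (40.7, 0). MW runs at 32.2° with |MW| = 21.2, so W = (17.939, 11.297). T is determined by |WT| = 20.7 and |TE| = 21.1 together: it lies at the intersection of circle(W, 20.7) and circle(E, 21.1). With |WE| = 25.410, the foot of the radical line on WE is 12.376 from W and the perpendicular offset is √(20.7² − 12.376²) = 16.593. Taking the left-of-WE solution: T = (36.402, 20.658).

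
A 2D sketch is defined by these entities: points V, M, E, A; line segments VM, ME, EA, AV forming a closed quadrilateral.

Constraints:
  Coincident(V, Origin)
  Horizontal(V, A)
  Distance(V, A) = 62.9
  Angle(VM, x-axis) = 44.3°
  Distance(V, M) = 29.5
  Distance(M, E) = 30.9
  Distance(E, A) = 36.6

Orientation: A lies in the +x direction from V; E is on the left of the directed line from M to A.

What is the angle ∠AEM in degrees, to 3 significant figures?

86.9°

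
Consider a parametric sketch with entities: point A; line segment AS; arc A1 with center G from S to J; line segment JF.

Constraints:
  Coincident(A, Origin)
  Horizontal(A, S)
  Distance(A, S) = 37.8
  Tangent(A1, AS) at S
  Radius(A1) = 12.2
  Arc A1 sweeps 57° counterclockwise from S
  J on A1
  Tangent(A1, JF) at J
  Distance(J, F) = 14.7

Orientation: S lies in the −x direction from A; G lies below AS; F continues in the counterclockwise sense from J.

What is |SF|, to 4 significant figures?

25.54

A is at the origin; AS is horizontal with |AS| = 37.8 and S on the −x side, so S = (-37.80, 0.000). The tangent condition forces GS to be normal to AS, so G = S + (0, -12.2) = (-37.80, -12.20). On A1, S sits at bearing 90° from G; a 57° counterclockwise sweep puts J at bearing 147°, so J = G + 12.2·(cos 147°, sin 147°) = (-48.03, -5.555). Since A1 is tangent to JF there, GJ ⟂ JF, so JF runs along (−sin 147°, cos 147°); with |JF| = 14.7, F = (-56.04, -17.88). Then |SF| = |F − S| = 25.54.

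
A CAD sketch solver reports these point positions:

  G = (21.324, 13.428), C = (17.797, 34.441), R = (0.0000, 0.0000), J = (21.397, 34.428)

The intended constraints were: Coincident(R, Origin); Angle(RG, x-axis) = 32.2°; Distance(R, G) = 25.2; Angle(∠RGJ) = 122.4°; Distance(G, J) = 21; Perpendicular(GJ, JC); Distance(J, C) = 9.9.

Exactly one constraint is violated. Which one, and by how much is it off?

Distance(J, C) = 9.9 — off by 6.30.

R = (0.00, 0.00) ✓; RG at 32.20° ✓; |RG| = 25.20 ✓; ∠RGJ = 122.4° ✓; |GJ| = 21.00 ✓; ∠(GJ, JC) = 89.99° ✓; |JC| = 3.600 ✗.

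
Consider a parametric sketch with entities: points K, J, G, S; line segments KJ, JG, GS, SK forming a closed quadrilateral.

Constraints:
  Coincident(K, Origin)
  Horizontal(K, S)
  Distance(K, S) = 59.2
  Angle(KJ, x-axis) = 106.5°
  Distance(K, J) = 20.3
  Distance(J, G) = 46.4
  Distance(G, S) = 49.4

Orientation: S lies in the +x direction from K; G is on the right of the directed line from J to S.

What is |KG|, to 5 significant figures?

26.650

Checks: |JG| = 46.40 ✓; |GS| = 49.40 ✓.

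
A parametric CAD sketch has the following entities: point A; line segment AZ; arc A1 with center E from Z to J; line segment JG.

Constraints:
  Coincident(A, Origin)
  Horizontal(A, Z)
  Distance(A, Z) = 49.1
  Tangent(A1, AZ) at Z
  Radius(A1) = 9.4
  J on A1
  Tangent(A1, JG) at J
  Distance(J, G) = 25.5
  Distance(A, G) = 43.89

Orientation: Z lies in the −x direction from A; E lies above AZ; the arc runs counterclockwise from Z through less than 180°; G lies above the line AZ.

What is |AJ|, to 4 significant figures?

40.72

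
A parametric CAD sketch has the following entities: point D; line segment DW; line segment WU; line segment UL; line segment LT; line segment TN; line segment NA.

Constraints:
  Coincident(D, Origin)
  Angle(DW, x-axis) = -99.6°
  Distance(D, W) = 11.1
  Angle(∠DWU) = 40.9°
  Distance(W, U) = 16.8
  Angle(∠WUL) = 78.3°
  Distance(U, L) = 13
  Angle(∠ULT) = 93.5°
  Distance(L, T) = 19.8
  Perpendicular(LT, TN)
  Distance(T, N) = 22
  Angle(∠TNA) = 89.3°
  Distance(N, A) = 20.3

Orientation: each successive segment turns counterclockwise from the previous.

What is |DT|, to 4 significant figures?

14.07

D is at the origin; DW runs at -99.6° with length 11.1, so W = (-1.851, -10.94). ∠DWU = 40.9° gives WU at 39.50° from the x-axis; with |WU| = 16.8, U = (11.11, -0.2584). ∠WUL = 78.3° gives UL at 141.2° from the x-axis; with |UL| = 13.0, L = (0.9808, 7.887). ∠ULT = 93.5° gives LT at -132.3° from the x-axis; with |LT| = 19.8, T = (-12.34, -6.757). Then |DT| = |T − D| = 14.07.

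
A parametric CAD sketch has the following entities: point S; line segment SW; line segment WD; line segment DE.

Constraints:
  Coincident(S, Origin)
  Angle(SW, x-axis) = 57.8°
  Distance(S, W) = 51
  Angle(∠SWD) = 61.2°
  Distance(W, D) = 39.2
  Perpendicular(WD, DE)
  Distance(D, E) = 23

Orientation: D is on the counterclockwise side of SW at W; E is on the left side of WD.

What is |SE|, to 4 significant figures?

26.16

∠SWD = 61.2°, so WD runs at 57.8° + (180° − 61.2°) = 176.6° from the x-axis; with |WD| = 39.2, D = W + 39.2·(cos 176.6°, sin 176.6°) = (-11.95, 45.48). The perpendicularity gives DE at right angles to WD; with |DE| = 23.0 on the left of WD, E = D + 23.0·(-0.05931, -0.9982) = (-13.32, 22.52). Then |SE| = |E − S| = 26.16.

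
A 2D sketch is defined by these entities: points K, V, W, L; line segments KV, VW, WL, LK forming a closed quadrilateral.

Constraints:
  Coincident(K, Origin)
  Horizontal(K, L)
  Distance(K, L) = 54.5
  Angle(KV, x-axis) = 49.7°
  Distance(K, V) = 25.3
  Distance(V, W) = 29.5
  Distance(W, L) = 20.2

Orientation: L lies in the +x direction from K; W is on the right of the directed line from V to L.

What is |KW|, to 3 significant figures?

34.9

Checks: |VW| = 29.50 ✓; |WL| = 20.20 ✓.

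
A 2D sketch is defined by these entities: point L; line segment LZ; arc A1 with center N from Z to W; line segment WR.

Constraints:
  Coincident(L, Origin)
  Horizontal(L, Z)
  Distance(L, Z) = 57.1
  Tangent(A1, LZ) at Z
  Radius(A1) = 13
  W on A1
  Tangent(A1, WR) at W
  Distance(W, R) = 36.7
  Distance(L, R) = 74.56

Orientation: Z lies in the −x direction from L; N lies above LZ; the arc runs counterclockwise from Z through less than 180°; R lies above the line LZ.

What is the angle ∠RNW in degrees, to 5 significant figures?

70.495°

Checks: |NZ| = 13.00 ✓; |NW| = 13.00 ✓; ∠(NW, WR) = 90.00° ✓; |WR| = 36.70 ✓; |LR| = 74.56 ✓.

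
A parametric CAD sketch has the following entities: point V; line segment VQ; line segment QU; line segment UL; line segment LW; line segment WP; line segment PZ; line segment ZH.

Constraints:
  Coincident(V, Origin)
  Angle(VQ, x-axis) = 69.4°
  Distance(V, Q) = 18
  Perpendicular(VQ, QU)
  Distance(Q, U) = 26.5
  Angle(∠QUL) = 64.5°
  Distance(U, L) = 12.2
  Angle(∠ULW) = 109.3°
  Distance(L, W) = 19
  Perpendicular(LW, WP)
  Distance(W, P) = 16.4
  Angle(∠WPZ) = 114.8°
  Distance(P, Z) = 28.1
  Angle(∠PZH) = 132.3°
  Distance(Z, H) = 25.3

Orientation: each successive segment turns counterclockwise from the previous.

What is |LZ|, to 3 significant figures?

28.9

V is at the origin; VQ runs at 69.4° with length 18.0, so Q = (6.33, 16.8). VQ ⟂ QU, so QU runs at 159°; with |QU| = 26.5, U = (-18.5, 26.2). ∠QUL = 64.5° gives UL at -85.1° from the x-axis; with |UL| = 12.2, L = (-17.4, 14.0). ∠ULW = 109.3° gives LW at -14.4° from the x-axis; with |LW| = 19.0, W = (0.973, 9.29). LW is perpendicular to WP, so WP runs at 75.6°; with |WP| = 16.4, P = (5.05, 25.2). ∠WPZ = 114.8° gives PZ at 141° from the x-axis; with |PZ| = 28.1, Z = (-16.7, 42.9). Then |LZ| = |Z − L| = 28.9.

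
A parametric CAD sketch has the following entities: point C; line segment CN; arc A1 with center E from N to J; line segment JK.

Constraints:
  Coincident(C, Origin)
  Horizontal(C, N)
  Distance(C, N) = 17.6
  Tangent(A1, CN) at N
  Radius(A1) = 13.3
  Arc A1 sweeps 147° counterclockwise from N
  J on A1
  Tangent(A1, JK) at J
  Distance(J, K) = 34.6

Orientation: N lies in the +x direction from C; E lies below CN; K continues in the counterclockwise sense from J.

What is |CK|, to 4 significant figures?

58.52

C is at the origin; CN is horizontal with |CN| = 17.6 and N on the +x side, so N = (17.60, 0.000). Tangency of A1 to CN means the radius EN is perpendicular to CN, so E = N + (0, -13.3) = (17.60, -13.30). On A1, N sits at bearing 90° from E; a 147° counterclockwise sweep puts J at bearing 237°, so J = E + 13.3·(cos 237°, sin 237°) = (10.36, -24.45). A1 meets JK tangentially, so EJ is at right angles to JK, so JK runs along (−sin 237°, cos 237°); with |JK| = 34.6, K = (39.37, -43.30). Then |CK| = |K − C| = 58.52.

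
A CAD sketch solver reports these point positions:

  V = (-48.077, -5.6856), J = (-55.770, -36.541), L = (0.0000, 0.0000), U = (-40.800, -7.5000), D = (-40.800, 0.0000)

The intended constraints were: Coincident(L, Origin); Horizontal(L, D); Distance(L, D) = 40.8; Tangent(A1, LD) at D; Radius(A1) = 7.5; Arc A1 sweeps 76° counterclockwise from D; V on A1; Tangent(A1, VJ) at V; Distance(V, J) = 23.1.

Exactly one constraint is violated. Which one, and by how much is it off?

Distance(V, J) = 23.1 — off by 8.70.

L = (0.00, 0.00) ✓; L.y = 0.00, D.y = 0.00 ✓; |LD| = 40.80 ✓; ∠(UD, DL) = 90.00° ✓; |UD| = 7.500 ✓; bearing(U→V) − bearing(U→D) = 76.00° ✓; |UV| = 7.500 ✓; ∠(UV, VJ) = 90.00° ✓; |VJ| = 31.80 ✗.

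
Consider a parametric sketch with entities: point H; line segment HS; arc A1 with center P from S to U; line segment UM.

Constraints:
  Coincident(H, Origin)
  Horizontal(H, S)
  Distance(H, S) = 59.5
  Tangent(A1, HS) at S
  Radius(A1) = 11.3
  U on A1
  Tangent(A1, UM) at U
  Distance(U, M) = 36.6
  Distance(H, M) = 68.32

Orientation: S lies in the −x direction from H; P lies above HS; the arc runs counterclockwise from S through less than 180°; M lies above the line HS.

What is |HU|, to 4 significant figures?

49.54

Checks: |PU| = 11.30 ✓; ∠(PU, UM) = 90.00° ✓; |UM| = 36.60 ✓; |HM| = 68.32 ✓.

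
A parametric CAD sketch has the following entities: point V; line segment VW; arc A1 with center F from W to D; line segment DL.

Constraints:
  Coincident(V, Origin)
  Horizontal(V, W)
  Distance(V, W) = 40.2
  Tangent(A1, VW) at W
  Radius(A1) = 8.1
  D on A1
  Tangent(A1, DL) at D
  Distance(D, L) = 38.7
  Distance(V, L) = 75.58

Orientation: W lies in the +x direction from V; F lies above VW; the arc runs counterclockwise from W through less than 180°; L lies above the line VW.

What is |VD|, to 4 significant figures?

47.67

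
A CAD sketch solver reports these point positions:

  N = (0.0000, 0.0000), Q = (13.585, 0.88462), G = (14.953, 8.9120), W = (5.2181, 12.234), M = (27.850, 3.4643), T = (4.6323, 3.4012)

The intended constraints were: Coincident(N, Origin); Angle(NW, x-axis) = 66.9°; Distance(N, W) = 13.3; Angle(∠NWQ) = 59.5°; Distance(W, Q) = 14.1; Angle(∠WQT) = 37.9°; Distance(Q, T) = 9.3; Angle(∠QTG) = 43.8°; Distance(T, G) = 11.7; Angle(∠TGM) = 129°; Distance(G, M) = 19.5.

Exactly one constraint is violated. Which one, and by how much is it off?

Distance(G, M) = 19.5 — off by 5.50.

N = (0.00, 0.00) ✓; NW at 66.90° ✓; |NW| = 13.30 ✓; ∠NWQ = 59.50° ✓; |WQ| = 14.10 ✓; ∠WQT = 37.90° ✓; |QT| = 9.300 ✓; ∠QTG = 43.80° ✓; |TG| = 11.70 ✓; ∠TGM = 129.0° ✓; |GM| = 14.00 ✗.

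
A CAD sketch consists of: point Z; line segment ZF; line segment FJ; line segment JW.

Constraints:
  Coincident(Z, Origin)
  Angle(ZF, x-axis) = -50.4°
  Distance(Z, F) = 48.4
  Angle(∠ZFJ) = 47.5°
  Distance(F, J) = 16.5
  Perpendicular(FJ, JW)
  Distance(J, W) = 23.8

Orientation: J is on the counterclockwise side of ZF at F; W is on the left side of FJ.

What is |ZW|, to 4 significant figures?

20.09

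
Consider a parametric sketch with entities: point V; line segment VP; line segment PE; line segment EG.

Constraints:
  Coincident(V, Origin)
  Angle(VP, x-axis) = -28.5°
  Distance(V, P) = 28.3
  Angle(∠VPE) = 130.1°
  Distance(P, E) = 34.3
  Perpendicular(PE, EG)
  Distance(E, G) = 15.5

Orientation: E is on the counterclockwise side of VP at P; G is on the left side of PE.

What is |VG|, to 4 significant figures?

52.89

V is at the origin; VP runs at -28.5° with length 28.3, so P = 28.3·(cos -28.5°, sin -28.5°) = (24.87, -13.50). ∠VPE = 130.1°, so PE runs at -28.5° + (180° − 130.1°) = 21.40° from the x-axis; with |PE| = 34.3, E = P + 34.3·(cos 21.40°, sin 21.40°) = (56.81, -0.9883). The perpendicularity gives EG at right angles to PE; with |EG| = 15.5 on the left of PE, G = E + 15.5·(-0.3649, 0.9311) = (51.15, 13.44). Then |VG| = |G − V| = 52.89.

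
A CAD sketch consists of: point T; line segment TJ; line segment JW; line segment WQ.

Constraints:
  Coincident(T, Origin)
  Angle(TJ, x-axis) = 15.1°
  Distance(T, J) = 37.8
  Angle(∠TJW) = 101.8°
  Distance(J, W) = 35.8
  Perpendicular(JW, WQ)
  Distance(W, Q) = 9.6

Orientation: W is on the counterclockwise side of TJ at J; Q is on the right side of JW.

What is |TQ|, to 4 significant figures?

63.77

T is at the origin; TJ runs at 15.1° with length 37.8, so J = 37.8·(cos 15.1°, sin 15.1°) = (36.49, 9.847). ∠TJW = 101.8°, so JW runs at 15.1° + (180° − 101.8°) = 93.30° from the x-axis; with |JW| = 35.8, W = J + 35.8·(cos 93.30°, sin 93.30°) = (34.43, 45.59). The perpendicularity gives WQ at right angles to JW; with |WQ| = 9.6 on the right of JW, Q = W + 9.6·(0.9983, 0.05756) = (44.02, 46.14). Then |TQ| = |Q − T| = 63.77.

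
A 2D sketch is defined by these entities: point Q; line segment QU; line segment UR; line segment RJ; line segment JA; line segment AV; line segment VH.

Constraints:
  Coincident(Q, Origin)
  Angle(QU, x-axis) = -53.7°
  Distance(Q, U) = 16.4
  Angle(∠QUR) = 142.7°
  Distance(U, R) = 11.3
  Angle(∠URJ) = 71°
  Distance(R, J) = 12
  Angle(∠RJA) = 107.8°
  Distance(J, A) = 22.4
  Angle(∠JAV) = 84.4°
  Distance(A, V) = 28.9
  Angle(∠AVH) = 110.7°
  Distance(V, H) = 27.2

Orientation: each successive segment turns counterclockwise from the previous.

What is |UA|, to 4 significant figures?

18.53

Q is at the origin; QU runs at -53.7° with length 16.4, so U = (9.709, -13.22). ∠QUR = 142.7° gives UR at -16.40° from the x-axis; with |UR| = 11.3, R = (20.55, -16.41). ∠URJ = 71.0° gives RJ at 92.60° from the x-axis; with |RJ| = 12.0, J = (20.00, -4.420). ∠RJA = 107.8° gives JA at 164.8° from the x-axis; with |JA| = 22.4, A = (-1.611, 1.453). Then |UA| = |A − U| = 18.53.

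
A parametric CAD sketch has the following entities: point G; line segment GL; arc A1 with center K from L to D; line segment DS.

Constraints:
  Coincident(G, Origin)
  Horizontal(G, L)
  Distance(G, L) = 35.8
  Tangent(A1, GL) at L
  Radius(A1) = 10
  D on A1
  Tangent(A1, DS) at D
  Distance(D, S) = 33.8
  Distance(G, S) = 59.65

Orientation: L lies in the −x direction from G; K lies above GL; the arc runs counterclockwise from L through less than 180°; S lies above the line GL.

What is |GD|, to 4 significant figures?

29.85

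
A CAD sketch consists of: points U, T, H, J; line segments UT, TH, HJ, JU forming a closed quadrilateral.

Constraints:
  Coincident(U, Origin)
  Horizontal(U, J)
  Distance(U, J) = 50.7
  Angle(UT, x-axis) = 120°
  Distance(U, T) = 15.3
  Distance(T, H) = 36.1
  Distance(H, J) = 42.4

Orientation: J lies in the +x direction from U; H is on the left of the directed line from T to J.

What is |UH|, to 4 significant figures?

39.61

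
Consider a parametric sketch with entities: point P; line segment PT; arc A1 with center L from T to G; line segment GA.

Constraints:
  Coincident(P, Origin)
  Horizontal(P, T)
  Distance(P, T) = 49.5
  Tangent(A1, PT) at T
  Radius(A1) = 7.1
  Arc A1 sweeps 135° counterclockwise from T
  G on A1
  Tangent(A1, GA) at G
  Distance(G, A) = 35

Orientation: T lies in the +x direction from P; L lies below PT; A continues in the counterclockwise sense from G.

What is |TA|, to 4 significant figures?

41.82

P is at the origin; PT is horizontal with |PT| = 49.5 and T on the +x side, so T = (49.50, 0.000). Tangency of A1 to PT means the radius LT is perpendicular to PT, so L = T + (0, -7.1) = (49.50, -7.100). On A1, T sits at bearing 90° from L; a 135° counterclockwise sweep puts G at bearing 225°, so G = L + 7.1·(cos 225°, sin 225°) = (44.48, -12.12). Tangency of A1 to GA means the radius LG is perpendicular to GA, so GA runs along (−sin 225°, cos 225°); with |GA| = 35.0, A = (69.23, -36.87). Then |TA| = |A − T| = 41.82.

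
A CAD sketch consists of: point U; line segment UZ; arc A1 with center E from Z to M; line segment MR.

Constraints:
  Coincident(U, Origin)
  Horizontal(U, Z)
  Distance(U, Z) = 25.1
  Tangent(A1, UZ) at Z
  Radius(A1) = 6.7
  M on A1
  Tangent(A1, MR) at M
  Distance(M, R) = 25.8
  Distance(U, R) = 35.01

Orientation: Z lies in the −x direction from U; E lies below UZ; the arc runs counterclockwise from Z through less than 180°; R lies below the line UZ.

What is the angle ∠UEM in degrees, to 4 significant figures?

158.8°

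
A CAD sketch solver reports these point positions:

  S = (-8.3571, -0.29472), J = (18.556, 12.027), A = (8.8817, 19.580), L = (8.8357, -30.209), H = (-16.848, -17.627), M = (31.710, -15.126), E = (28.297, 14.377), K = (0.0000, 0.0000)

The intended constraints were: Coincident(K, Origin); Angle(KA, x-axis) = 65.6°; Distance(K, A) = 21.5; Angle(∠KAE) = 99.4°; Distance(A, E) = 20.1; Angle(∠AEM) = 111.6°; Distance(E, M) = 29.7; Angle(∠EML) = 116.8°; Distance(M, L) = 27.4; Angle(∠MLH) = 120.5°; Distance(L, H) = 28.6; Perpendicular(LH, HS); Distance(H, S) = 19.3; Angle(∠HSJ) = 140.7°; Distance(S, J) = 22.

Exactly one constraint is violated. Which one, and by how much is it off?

Distance(S, J) = 22 — off by 7.60.

K = (0.00, 0.00) ✓; KA at 65.60° ✓; |KA| = 21.50 ✓; ∠KAE = 99.40° ✓; |AE| = 20.10 ✓; ∠AEM = 111.6° ✓; |EM| = 29.70 ✓; ∠EML = 116.8° ✓; |ML| = 27.40 ✓; ∠MLH = 120.5° ✓; |LH| = 28.60 ✓; ∠(LH, HS) = 90.00° ✓; |HS| = 19.30 ✓; ∠HSJ = 140.7° ✓; |SJ| = 29.60 ✗.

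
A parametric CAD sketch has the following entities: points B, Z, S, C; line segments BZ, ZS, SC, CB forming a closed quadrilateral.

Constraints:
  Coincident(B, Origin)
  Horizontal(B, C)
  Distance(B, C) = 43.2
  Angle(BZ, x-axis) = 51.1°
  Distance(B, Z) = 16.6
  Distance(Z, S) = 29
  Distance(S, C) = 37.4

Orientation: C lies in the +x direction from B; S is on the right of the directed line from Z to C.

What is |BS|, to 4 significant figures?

18.63

B is at the origin; BC is horizontal with |BC| = 43.2 and C in +x, so C = (43.2, 0). BZ runs at 51.1° with |BZ| = 16.6, so Z = (10.42, 12.92). S is determined by |ZS| = 29.0 and |SC| = 37.4 together: it lies at the intersection of circle(Z, 29.0) and circle(C, 37.4). With |ZC| = 35.23, the foot of the radical line on ZC is 9.699 from Z and the perpendicular offset is √(29.0² − 9.699²) = 27.33. Taking the right-of-ZC solution: S = (9.426, -16.06).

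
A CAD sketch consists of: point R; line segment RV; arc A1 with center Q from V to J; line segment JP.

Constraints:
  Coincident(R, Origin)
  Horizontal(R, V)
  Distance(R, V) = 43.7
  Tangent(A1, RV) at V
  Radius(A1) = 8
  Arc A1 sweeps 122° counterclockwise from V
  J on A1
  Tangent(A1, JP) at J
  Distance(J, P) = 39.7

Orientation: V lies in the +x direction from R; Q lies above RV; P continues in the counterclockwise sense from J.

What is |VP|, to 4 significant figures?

48.07

On A1, V sits at bearing -90° from Q; a 122° counterclockwise sweep puts J at bearing 32°, so J = Q + 8.0·(cos 32°, sin 32°) = (50.48, 12.24). Since A1 is tangent to JP there, QJ ⟂ JP, so JP runs along (−sin 32°, cos 32°); with |JP| = 39.7, P = (29.45, 45.91). Then |VP| = |P − V| = 48.07.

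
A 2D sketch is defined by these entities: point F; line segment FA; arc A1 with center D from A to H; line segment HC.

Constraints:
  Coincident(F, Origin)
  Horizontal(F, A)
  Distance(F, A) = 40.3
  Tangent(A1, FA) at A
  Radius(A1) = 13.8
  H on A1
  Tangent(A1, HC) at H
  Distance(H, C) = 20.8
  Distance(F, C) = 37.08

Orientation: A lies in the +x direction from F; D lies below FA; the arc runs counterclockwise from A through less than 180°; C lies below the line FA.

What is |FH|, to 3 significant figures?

28.8

F is at the origin; FA is horizontal with |FA| = 40.3 and A on the +x side, so A = (40.3, 0.00). A1 meets FA tangentially, so DA is at right angles to FA, so D = A + (0, -13.8) = (40.3, -13.8). Since DH ⟂ HC (tangency), |DC| = √(13.8² + 20.8²) = 25.0 regardless of where H sits on A1. So C lies on both circle(F, 37.08) and circle(D, 25.0); the below-FA intersection is C = (21.5, -30.2). H is the foot of the tangent from C: H = (27.0, -10.2).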